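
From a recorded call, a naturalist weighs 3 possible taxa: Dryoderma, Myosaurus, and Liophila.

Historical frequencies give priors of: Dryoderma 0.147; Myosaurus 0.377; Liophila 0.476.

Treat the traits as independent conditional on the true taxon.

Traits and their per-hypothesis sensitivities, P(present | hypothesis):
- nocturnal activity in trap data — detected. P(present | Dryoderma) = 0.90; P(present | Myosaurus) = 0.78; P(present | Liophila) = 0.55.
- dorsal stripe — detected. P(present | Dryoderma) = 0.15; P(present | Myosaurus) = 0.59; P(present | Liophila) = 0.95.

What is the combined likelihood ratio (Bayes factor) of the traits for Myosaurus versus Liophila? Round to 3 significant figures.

0.881

Joint likelihood of the trait pattern under each hypothesis:
  Myosaurus: 0.78 × 0.59 = 0.4602
  Liophila: 0.55 × 0.95 = 0.5225
Bayes factor = 0.4602 / 0.5225 ≈ 0.881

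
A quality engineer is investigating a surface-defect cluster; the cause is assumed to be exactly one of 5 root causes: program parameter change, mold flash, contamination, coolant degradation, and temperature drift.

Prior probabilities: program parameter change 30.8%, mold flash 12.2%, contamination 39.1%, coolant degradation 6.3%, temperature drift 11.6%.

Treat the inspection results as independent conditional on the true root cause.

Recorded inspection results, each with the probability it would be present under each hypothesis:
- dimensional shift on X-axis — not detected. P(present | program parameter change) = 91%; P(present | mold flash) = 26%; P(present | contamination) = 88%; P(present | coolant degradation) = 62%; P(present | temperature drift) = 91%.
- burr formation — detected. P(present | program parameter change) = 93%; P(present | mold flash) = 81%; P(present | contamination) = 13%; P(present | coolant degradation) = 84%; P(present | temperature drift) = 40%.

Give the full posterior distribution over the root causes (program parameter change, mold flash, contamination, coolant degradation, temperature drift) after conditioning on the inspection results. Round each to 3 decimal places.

For each hypothesis, the unnormalized posterior weight is prior × product of the inspection result likelihoods (using 1 − P(present | H) for each absent inspection result):
  program parameter change: 0.308 × (1 − 0.91) × 0.93 = 0.02578
  mold flash: 0.122 × (1 − 0.26) × 0.81 = 0.073127
  contamination: 0.391 × (1 − 0.88) × 0.13 = 0.0060996
  coolant degradation: 0.063 × (1 − 0.62) × 0.84 = 0.02011
  temperature drift: 0.116 × (1 − 0.91) × 0.40 = 0.004176
Normalizing constant Z = 0.02578 + 0.073127 + 0.0060996 + 0.02011 + 0.004176 = 0.12929.
P(program parameter change | evidence) = 0.02578 / 0.12929 ≈ 0.199
P(mold flash | evidence) = 0.073127 / 0.12929 ≈ 0.566
P(contamination | evidence) = 0.0060996 / 0.12929 ≈ 0.047
P(coolant degradation | evidence) = 0.02011 / 0.12929 ≈ 0.156
P(temperature drift | evidence) = 0.004176 / 0.12929 ≈ 0.032

0.199, 0.566, 0.047, 0.156, 0.032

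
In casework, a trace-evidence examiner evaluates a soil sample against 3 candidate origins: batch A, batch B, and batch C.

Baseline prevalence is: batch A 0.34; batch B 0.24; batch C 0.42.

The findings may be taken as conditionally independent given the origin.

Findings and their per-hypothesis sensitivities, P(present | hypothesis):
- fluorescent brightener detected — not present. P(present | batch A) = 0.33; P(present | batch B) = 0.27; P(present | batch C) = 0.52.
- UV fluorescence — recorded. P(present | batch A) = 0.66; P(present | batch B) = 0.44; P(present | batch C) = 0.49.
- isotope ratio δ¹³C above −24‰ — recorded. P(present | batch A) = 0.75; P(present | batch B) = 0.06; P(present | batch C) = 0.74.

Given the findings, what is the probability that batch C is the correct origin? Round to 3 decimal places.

0.384

Multiply each prior by the joint likelihood of the evidence pattern (using 1 − P(present | H) for each absent finding):
  batch A: 0.34 × (1 − 0.33) × 0.66 × 0.75 = 0.11276
  batch B: 0.24 × (1 − 0.27) × 0.44 × 0.06 = 0.0046253
  batch C: 0.42 × (1 − 0.52) × 0.49 × 0.74 = 0.0731
The unnormalized weights sum to 0.19049.
P(batch C | evidence) = 0.0731 / 0.19049 ≈ 0.384.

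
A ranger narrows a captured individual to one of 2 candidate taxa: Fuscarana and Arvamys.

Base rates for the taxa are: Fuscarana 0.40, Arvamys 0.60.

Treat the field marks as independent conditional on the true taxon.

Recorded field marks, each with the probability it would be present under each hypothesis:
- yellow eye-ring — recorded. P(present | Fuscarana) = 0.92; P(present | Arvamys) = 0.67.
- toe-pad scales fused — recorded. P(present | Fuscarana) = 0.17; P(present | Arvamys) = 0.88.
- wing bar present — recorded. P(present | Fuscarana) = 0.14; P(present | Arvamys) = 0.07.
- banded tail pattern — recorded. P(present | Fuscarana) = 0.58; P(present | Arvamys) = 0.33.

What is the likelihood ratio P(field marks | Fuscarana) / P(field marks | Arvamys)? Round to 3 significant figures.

Take the product of per-field mark likelihoods under each hypothesis, then divide.
  Fuscarana: 0.92 × 0.17 × 0.14 × 0.58 = 0.0127
  Arvamys: 0.67 × 0.88 × 0.07 × 0.33 = 0.01362
Bayes factor = 0.0127 / 0.01362 ≈ 0.932

0.932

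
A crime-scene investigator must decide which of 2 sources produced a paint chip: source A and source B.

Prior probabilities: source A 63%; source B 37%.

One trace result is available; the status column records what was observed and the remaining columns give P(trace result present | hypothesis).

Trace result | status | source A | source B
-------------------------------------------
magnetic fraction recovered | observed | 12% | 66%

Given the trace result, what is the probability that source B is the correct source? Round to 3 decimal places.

0.764

Multiply each prior by the likelihood of the trace result:
  source A: 0.63 × 0.12 = 0.0756
  source B: 0.37 × 0.66 = 0.2442
The unnormalized weights sum to 0.3198.
P(source B | evidence) = 0.2442 / 0.3198 ≈ 0.764.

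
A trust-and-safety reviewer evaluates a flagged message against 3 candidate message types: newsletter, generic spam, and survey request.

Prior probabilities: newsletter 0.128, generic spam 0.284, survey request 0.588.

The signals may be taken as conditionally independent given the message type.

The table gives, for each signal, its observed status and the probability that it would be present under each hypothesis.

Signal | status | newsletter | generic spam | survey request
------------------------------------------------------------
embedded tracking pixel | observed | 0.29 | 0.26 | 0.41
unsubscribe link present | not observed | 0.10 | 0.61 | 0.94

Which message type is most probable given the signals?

newsletter

Multiply each prior by the joint likelihood of the signal pattern (using 1 − P(present | H) for each absent signal):
  newsletter: 0.128 × 0.29 × (1 − 0.10) = 0.033408
  generic spam: 0.284 × 0.26 × (1 − 0.61) = 0.028798
  survey request: 0.588 × 0.41 × (1 − 0.94) = 0.014465
Marginal likelihood of the evidence = 0.07667.
P(newsletter | evidence) ≈ 0.033408 / 0.07667 ≈ 0.436
P(generic spam | evidence) ≈ 0.028798 / 0.07667 ≈ 0.376
P(survey request | evidence) ≈ 0.014465 / 0.07667 ≈ 0.189
The largest is 0.436, so newsletter is most probable.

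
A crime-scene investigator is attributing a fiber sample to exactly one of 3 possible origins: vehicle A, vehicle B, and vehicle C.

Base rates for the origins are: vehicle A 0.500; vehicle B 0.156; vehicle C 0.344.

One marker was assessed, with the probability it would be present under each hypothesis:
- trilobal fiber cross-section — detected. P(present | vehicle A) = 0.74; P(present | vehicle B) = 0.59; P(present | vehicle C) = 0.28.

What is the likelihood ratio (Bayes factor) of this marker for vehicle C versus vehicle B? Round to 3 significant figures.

Likelihood of this marker under each hypothesis:
  vehicle C: 0.28
  vehicle B: 0.59
Bayes factor = 0.28 / 0.59 ≈ 0.475

0.475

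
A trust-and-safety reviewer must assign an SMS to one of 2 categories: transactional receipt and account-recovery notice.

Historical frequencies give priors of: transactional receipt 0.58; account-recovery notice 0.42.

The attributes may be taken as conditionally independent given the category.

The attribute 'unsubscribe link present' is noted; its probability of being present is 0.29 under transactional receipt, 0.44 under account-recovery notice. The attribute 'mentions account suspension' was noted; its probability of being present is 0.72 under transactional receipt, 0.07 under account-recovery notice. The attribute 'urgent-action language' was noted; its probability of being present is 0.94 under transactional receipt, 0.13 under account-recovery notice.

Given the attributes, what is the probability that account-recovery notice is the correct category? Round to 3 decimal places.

By Bayes' rule with conditional independence, the unnormalized weight for each hypothesis is prior × ∏ likelihoods:
  transactional receipt: 0.58 × 0.29 × 0.72 × 0.94 = 0.11384
  account-recovery notice: 0.42 × 0.44 × 0.07 × 0.13 = 0.0016817
Normalizing constant Z = 0.11384 + 0.0016817 = 0.11552.
P(account-recovery notice | evidence) = 0.0016817 / 0.11552 ≈ 0.015.

0.015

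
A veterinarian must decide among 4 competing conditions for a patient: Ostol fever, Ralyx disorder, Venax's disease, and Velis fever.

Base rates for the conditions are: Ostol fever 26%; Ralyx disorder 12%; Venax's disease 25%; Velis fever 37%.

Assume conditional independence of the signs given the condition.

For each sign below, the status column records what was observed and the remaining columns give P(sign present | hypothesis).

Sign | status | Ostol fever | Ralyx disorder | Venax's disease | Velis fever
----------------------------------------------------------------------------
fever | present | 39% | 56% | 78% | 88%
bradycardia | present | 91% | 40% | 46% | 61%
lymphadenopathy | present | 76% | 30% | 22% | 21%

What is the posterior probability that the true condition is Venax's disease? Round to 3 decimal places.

0.141

Multiply each prior by the joint likelihood of the sign pattern:
  Ostol fever: 0.26 × 0.39 × 0.91 × 0.76 = 0.070128
  Ralyx disorder: 0.12 × 0.56 × 0.40 × 0.30 = 0.008064
  Venax's disease: 0.25 × 0.78 × 0.46 × 0.22 = 0.019734
  Velis fever: 0.37 × 0.88 × 0.61 × 0.21 = 0.041709
Marginal likelihood of the evidence = 0.13964.
P(Venax's disease | evidence) = 0.019734 / 0.13964 ≈ 0.141.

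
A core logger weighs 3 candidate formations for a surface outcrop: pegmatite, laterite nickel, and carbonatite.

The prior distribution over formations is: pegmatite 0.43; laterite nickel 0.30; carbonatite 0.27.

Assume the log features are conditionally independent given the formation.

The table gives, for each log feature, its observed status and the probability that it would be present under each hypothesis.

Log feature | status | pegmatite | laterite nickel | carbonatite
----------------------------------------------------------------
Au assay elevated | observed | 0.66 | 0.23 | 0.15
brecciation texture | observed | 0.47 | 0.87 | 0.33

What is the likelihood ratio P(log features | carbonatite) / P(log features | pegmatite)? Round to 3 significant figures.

The Bayes factor is the ratio of the joint likelihoods of the log feature pattern under the two hypotheses.
  carbonatite: 0.15 × 0.33 = 0.0495
  pegmatite: 0.66 × 0.47 = 0.3102
Bayes factor = 0.0495 / 0.3102 ≈ 0.160

0.160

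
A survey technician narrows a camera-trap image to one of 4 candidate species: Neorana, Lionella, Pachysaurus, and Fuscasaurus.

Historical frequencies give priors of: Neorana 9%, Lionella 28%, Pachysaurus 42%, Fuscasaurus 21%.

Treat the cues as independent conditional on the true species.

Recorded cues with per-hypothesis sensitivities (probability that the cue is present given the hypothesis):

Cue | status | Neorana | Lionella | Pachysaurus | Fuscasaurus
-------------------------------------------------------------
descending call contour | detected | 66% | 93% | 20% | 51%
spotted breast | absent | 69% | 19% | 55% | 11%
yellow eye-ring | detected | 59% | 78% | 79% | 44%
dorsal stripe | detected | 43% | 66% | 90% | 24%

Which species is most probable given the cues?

Multiply each prior by the joint likelihood of the cue pattern (using 1 − P(present | H) for each absent cue):
  Neorana: 0.09 × 0.66 × (1 − 0.69) × 0.59 × 0.43 = 0.0046716
  Lionella: 0.28 × 0.93 × (1 − 0.19) × 0.78 × 0.66 = 0.10858
  Pachysaurus: 0.42 × 0.20 × (1 − 0.55) × 0.79 × 0.90 = 0.026876
  Fuscasaurus: 0.21 × 0.51 × (1 − 0.11) × 0.44 × 0.24 = 0.010066
Marginal likelihood of the evidence = 0.1502.
P(Neorana | evidence) ≈ 0.0046716 / 0.1502 ≈ 0.031
P(Lionella | evidence) ≈ 0.10858 / 0.1502 ≈ 0.723
P(Pachysaurus | evidence) ≈ 0.026876 / 0.1502 ≈ 0.179
P(Fuscasaurus | evidence) ≈ 0.010066 / 0.1502 ≈ 0.067
The largest is 0.723, so Lionella is most probable.

Lionella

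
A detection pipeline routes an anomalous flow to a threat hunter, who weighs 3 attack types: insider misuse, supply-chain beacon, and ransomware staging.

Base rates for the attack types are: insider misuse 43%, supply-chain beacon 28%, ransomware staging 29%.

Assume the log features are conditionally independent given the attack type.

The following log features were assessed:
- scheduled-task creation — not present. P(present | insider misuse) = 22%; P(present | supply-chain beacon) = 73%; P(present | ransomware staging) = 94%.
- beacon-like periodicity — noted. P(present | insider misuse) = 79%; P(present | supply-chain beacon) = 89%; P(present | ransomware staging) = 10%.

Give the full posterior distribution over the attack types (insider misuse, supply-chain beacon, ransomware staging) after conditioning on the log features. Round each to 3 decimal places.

Multiply each prior by the joint likelihood of the log feature pattern (using 1 − P(present | H) for each absent log feature):
  insider misuse: 0.43 × (1 − 0.22) × 0.79 = 0.26497
  supply-chain beacon: 0.28 × (1 − 0.73) × 0.89 = 0.067284
  ransomware staging: 0.29 × (1 − 0.94) × 0.10 = 0.00174
Marginal likelihood of the evidence = 0.33399.
P(insider misuse | evidence) = 0.26497 / 0.33399 ≈ 0.793
P(supply-chain beacon | evidence) = 0.067284 / 0.33399 ≈ 0.201
P(ransomware staging | evidence) = 0.00174 / 0.33399 ≈ 0.005

0.793, 0.201, 0.005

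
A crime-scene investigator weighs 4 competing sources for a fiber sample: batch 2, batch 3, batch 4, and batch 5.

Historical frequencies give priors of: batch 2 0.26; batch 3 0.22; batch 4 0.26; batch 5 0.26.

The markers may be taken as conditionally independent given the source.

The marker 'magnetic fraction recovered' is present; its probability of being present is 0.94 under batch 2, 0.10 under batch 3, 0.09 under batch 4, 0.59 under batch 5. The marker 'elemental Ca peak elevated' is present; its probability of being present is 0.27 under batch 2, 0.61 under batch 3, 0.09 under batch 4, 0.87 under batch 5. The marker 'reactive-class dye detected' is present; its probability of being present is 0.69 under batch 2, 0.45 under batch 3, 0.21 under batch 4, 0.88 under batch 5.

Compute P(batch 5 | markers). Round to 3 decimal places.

By Bayes' rule with conditional independence, the unnormalized weight for each hypothesis is prior × ∏ likelihoods:
  batch 2: 0.26 × 0.94 × 0.27 × 0.69 = 0.045532
  batch 3: 0.22 × 0.10 × 0.61 × 0.45 = 0.006039
  batch 4: 0.26 × 0.09 × 0.09 × 0.21 = 0.00044226
  batch 5: 0.26 × 0.59 × 0.87 × 0.88 = 0.11744
The unnormalized weights sum to 0.16946.
P(batch 5 | evidence) = 0.11744 / 0.16946 ≈ 0.693.

0.693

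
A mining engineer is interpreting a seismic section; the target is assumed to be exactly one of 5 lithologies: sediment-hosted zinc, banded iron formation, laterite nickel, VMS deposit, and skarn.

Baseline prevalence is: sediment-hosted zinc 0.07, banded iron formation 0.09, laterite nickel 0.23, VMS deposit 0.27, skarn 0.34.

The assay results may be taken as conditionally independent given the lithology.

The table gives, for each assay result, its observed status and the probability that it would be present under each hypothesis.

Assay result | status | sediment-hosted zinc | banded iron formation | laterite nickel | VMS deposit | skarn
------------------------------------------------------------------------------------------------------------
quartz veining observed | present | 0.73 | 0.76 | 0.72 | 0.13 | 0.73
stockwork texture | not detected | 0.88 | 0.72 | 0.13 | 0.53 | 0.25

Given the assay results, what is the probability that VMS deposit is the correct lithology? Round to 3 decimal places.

Multiply each prior by the joint likelihood of the assay result pattern (using 1 − P(present | H) for each absent assay result):
  sediment-hosted zinc: 0.07 × 0.73 × (1 − 0.88) = 0.006132
  banded iron formation: 0.09 × 0.76 × (1 − 0.72) = 0.019152
  laterite nickel: 0.23 × 0.72 × (1 − 0.13) = 0.14407
  VMS deposit: 0.27 × 0.13 × (1 − 0.53) = 0.016497
  skarn: 0.34 × 0.73 × (1 − 0.25) = 0.18615
The unnormalized weights sum to 0.372.
P(VMS deposit | evidence) = 0.016497 / 0.372 ≈ 0.044.

0.044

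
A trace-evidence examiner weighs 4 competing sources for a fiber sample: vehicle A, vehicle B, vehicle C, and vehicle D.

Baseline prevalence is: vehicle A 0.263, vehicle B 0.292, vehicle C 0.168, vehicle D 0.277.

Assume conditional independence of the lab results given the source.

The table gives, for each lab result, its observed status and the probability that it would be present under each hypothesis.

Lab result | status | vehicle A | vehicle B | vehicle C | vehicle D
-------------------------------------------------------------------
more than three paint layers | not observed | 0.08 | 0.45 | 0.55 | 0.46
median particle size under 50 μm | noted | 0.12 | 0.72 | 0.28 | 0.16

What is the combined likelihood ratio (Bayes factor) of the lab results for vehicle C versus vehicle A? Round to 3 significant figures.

1.14

Joint likelihood of the lab result pattern under each hypothesis (using 1 − P(present | H) for each absent lab result):
  vehicle C: (1 − 0.55) × 0.28 = 0.126
  vehicle A: (1 − 0.08) × 0.12 = 0.1104
Bayes factor = 0.126 / 0.1104 ≈ 1.14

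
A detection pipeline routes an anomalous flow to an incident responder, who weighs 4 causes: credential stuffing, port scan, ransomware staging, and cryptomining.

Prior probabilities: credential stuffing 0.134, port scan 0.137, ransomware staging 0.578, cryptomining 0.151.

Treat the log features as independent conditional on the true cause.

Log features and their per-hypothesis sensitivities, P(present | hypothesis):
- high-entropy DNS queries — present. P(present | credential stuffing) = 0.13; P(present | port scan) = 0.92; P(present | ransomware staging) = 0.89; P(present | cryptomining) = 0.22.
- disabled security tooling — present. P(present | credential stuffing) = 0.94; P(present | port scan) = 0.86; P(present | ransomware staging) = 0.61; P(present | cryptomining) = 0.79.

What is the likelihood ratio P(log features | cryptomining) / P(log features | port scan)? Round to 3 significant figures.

Take the product of per-log feature likelihoods under each hypothesis, then divide.
  cryptomining: 0.22 × 0.79 = 0.1738
  port scan: 0.92 × 0.86 = 0.7912
Bayes factor = 0.1738 / 0.7912 ≈ 0.220

0.220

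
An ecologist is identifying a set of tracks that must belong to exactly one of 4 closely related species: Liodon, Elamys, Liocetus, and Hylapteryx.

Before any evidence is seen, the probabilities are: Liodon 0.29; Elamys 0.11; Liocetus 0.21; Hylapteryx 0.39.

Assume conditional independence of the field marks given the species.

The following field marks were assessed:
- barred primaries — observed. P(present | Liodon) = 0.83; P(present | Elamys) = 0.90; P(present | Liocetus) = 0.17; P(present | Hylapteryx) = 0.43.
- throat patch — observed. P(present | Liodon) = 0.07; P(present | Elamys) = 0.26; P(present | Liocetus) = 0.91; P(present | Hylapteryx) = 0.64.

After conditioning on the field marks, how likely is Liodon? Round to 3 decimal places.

0.092

For each hypothesis, the unnormalized posterior weight is prior × product of the field mark likelihoods:
  Liodon: 0.29 × 0.83 × 0.07 = 0.016849
  Elamys: 0.11 × 0.90 × 0.26 = 0.02574
  Liocetus: 0.21 × 0.17 × 0.91 = 0.032487
  Hylapteryx: 0.39 × 0.43 × 0.64 = 0.10733
Marginal likelihood of the evidence = 0.1824.
P(Liodon | evidence) = 0.016849 / 0.1824 ≈ 0.092.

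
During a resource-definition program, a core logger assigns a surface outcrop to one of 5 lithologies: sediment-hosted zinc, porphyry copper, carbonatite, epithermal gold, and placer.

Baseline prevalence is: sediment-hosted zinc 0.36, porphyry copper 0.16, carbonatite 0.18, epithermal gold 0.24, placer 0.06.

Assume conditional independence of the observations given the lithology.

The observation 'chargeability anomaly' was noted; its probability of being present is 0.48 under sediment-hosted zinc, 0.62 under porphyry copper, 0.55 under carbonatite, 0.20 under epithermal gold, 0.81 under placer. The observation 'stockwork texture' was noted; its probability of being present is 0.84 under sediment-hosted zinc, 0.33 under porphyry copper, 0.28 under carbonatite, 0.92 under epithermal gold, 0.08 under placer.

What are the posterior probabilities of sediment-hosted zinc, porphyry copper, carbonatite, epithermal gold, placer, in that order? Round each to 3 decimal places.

For each hypothesis, the unnormalized posterior weight is prior × product of the observation likelihoods:
  sediment-hosted zinc: 0.36 × 0.48 × 0.84 = 0.14515
  porphyry copper: 0.16 × 0.62 × 0.33 = 0.032736
  carbonatite: 0.18 × 0.55 × 0.28 = 0.02772
  epithermal gold: 0.24 × 0.20 × 0.92 = 0.04416
  placer: 0.06 × 0.81 × 0.08 = 0.003888
The unnormalized weights sum to 0.25366.
P(sediment-hosted zinc | evidence) = 0.14515 / 0.25366 ≈ 0.572
P(porphyry copper | evidence) = 0.032736 / 0.25366 ≈ 0.129
P(carbonatite | evidence) = 0.02772 / 0.25366 ≈ 0.109
P(epithermal gold | evidence) = 0.04416 / 0.25366 ≈ 0.174
P(placer | evidence) = 0.003888 / 0.25366 ≈ 0.015

0.572, 0.129, 0.109, 0.174, 0.015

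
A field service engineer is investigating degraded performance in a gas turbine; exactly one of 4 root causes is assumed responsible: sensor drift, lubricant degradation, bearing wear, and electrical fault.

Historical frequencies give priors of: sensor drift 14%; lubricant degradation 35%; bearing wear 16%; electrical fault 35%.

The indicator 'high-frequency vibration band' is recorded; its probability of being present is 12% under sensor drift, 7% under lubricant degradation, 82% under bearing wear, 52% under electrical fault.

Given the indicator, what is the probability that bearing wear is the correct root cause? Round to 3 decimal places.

For each hypothesis, the unnormalized posterior weight is prior × likelihood:
  sensor drift: 0.14 × 0.12 = 0.0168
  lubricant degradation: 0.35 × 0.07 = 0.0245
  bearing wear: 0.16 × 0.82 = 0.1312
  electrical fault: 0.35 × 0.52 = 0.182
Normalizing constant Z = 0.0168 + 0.0245 + 0.1312 + 0.182 = 0.3545.
P(bearing wear | evidence) = 0.1312 / 0.3545 ≈ 0.370.

0.370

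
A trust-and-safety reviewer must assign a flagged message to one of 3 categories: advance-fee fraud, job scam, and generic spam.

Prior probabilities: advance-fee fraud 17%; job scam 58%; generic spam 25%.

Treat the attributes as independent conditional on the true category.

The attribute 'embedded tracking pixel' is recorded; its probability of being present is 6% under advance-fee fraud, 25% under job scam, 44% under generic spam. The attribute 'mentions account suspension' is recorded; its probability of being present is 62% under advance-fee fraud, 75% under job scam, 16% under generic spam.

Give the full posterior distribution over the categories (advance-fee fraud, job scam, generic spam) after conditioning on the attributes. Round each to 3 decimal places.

0.048, 0.820, 0.133

For each hypothesis, the unnormalized posterior weight is prior × product of the attribute likelihoods:
  advance-fee fraud: 0.17 × 0.06 × 0.62 = 0.006324
  job scam: 0.58 × 0.25 × 0.75 = 0.10875
  generic spam: 0.25 × 0.44 × 0.16 = 0.0176
Marginal likelihood of the evidence = 0.13267.
P(advance-fee fraud | evidence) = 0.006324 / 0.13267 ≈ 0.048
P(job scam | evidence) = 0.10875 / 0.13267 ≈ 0.820
P(generic spam | evidence) = 0.0176 / 0.13267 ≈ 0.133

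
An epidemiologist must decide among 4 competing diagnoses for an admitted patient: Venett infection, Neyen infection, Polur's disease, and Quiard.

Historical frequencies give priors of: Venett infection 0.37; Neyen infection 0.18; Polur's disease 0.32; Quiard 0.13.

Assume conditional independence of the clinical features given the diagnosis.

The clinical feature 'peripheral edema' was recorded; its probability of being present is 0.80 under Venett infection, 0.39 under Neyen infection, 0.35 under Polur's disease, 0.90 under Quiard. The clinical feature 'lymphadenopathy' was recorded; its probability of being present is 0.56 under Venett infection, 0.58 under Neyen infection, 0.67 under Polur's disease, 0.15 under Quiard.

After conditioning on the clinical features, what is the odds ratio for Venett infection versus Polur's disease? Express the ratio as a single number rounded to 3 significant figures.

Posterior odds equal prior odds times the likelihood ratio; only the two competing hypotheses matter.
  Venett infection: 0.37 × 0.80 × 0.56 = 0.16576
  Polur's disease: 0.32 × 0.35 × 0.67 = 0.07504
Posterior odds = 0.16576 / 0.07504 ≈ 2.21.

2.21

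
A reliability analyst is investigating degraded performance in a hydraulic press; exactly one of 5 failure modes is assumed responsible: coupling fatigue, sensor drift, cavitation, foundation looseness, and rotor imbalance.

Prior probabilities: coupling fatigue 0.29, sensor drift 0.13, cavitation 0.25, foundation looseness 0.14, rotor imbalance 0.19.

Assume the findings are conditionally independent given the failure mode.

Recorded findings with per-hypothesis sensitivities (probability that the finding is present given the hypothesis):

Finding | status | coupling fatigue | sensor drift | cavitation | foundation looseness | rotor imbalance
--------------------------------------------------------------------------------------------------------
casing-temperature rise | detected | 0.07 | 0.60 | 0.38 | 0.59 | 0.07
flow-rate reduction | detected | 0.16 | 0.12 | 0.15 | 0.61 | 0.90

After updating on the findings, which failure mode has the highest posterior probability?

Multiply each prior by the joint likelihood of the evidence pattern:
  coupling fatigue: 0.29 × 0.07 × 0.16 = 0.003248
  sensor drift: 0.13 × 0.60 × 0.12 = 0.00936
  cavitation: 0.25 × 0.38 × 0.15 = 0.01425
  foundation looseness: 0.14 × 0.59 × 0.61 = 0.050386
  rotor imbalance: 0.19 × 0.07 × 0.90 = 0.01197
Marginal likelihood of the evidence = 0.089214.
P(coupling fatigue | evidence) ≈ 0.003248 / 0.089214 ≈ 0.036
P(sensor drift | evidence) ≈ 0.00936 / 0.089214 ≈ 0.105
P(cavitation | evidence) ≈ 0.01425 / 0.089214 ≈ 0.160
P(foundation looseness | evidence) ≈ 0.050386 / 0.089214 ≈ 0.565
P(rotor imbalance | evidence) ≈ 0.01197 / 0.089214 ≈ 0.134
The largest is 0.565, so foundation looseness is most probable.

foundation looseness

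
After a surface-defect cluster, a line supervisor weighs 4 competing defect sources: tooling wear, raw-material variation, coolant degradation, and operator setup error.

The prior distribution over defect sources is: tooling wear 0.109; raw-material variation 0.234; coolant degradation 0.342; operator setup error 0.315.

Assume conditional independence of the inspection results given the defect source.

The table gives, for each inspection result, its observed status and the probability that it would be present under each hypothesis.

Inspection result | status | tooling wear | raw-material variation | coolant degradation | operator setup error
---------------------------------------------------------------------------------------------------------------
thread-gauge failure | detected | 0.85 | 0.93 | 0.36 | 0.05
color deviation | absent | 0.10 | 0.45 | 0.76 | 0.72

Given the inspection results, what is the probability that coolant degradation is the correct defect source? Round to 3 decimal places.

0.125

For each hypothesis, the unnormalized posterior weight is prior × product of the inspection result likelihoods (using 1 − P(present | H) for each absent inspection result):
  tooling wear: 0.109 × 0.85 × (1 − 0.10) = 0.083385
  raw-material variation: 0.234 × 0.93 × (1 − 0.45) = 0.11969
  coolant degradation: 0.342 × 0.36 × (1 − 0.76) = 0.029549
  operator setup error: 0.315 × 0.05 × (1 − 0.72) = 0.00441
Marginal likelihood of the evidence = 0.23703.
P(coolant degradation | evidence) = 0.029549 / 0.23703 ≈ 0.125.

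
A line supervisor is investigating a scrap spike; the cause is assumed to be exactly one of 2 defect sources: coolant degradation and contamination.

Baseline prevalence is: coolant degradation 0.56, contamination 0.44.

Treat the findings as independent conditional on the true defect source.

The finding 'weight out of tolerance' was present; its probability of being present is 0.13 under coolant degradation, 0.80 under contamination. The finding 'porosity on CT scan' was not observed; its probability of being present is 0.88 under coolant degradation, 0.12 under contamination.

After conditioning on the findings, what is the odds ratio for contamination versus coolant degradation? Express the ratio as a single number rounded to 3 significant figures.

35.5

Unnormalized posterior weight (prior times the finding likelihoods) for each of the two hypotheses (using 1 − P(present | H) for each absent finding):
  contamination: 0.44 × 0.80 × (1 − 0.12) = 0.30976
  coolant degradation: 0.56 × 0.13 × (1 − 0.88) = 0.008736
Odds(contamination : coolant degradation) = 0.30976 / 0.008736 ≈ 35.5.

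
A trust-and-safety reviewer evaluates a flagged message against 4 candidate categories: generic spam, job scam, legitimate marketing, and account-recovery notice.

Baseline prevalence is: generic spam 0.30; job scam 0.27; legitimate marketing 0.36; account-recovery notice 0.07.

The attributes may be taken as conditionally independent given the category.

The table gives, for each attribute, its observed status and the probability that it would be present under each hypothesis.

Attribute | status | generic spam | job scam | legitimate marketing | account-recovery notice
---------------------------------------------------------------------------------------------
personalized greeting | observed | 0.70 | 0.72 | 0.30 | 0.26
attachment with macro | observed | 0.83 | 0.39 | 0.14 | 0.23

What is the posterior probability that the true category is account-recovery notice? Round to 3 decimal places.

0.016

Multiply each prior by the joint likelihood of the attribute pattern:
  generic spam: 0.30 × 0.70 × 0.83 = 0.1743
  job scam: 0.27 × 0.72 × 0.39 = 0.075816
  legitimate marketing: 0.36 × 0.30 × 0.14 = 0.01512
  account-recovery notice: 0.07 × 0.26 × 0.23 = 0.004186
Normalizing constant Z = 0.1743 + 0.075816 + 0.01512 + 0.004186 = 0.26942.
P(account-recovery notice | evidence) = 0.004186 / 0.26942 ≈ 0.016.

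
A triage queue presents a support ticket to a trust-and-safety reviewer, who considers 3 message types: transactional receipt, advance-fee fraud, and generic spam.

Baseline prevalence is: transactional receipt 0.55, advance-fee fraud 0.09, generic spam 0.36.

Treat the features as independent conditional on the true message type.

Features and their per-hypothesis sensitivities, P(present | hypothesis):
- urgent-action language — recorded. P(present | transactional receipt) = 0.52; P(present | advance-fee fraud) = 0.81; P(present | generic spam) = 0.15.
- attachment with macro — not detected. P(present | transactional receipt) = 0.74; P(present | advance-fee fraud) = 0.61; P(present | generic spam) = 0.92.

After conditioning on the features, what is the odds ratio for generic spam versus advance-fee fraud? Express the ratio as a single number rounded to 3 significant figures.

0.152

Posterior odds equal prior odds times the likelihood ratio; only the two competing hypotheses matter (using 1 − P(present | H) for each absent feature).
  generic spam: 0.36 × 0.15 × (1 − 0.92) = 0.00432
  advance-fee fraud: 0.09 × 0.81 × (1 − 0.61) = 0.028431
Odds(generic spam : advance-fee fraud) = 0.00432 / 0.028431 ≈ 0.152.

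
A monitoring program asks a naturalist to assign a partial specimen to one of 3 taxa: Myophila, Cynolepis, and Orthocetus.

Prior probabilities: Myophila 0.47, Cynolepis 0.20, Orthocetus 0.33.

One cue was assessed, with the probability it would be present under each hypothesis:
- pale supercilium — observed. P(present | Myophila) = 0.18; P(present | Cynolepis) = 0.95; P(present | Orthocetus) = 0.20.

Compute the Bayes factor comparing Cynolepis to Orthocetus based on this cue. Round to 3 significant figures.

Likelihood of this cue under each hypothesis:
  Cynolepis: 0.95
  Orthocetus: 0.2
Bayes factor = 0.95 / 0.2 ≈ 4.75

4.75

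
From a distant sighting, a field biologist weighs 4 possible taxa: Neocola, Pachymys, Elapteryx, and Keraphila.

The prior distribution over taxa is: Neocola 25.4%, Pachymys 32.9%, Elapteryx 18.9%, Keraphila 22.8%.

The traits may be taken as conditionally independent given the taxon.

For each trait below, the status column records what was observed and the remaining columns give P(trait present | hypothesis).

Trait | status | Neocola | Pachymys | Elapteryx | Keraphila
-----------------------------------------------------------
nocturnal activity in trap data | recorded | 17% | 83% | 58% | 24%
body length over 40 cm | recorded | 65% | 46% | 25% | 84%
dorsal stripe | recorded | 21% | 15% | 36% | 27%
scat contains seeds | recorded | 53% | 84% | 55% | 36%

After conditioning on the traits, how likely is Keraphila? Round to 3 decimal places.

Multiply each prior by the joint likelihood of the trait pattern:
  Neocola: 0.254 × 0.17 × 0.65 × 0.21 × 0.53 = 0.0031239
  Pachymys: 0.329 × 0.83 × 0.46 × 0.15 × 0.84 = 0.015827
  Elapteryx: 0.189 × 0.58 × 0.25 × 0.36 × 0.55 = 0.0054262
  Keraphila: 0.228 × 0.24 × 0.84 × 0.27 × 0.36 = 0.0044678
Normalizing constant Z = 0.0031239 + 0.015827 + 0.0054262 + 0.0044678 = 0.028845.
P(Keraphila | evidence) = 0.0044678 / 0.028845 ≈ 0.155.

0.155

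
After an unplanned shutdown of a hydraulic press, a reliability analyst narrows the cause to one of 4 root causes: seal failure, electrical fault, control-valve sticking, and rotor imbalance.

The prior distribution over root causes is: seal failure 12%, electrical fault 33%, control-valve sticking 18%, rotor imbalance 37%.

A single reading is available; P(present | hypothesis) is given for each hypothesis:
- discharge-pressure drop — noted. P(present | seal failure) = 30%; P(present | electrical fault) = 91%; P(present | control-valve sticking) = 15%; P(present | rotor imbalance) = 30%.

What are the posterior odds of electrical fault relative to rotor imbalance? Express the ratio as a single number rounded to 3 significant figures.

The normalizing constant cancels in an odds ratio, so compute prior × likelihood for the two hypotheses only:
  electrical fault: 0.33 × 0.91 = 0.3003
  rotor imbalance: 0.37 × 0.30 = 0.111
Odds(electrical fault : rotor imbalance) = 0.3003 / 0.111 ≈ 2.71.

2.71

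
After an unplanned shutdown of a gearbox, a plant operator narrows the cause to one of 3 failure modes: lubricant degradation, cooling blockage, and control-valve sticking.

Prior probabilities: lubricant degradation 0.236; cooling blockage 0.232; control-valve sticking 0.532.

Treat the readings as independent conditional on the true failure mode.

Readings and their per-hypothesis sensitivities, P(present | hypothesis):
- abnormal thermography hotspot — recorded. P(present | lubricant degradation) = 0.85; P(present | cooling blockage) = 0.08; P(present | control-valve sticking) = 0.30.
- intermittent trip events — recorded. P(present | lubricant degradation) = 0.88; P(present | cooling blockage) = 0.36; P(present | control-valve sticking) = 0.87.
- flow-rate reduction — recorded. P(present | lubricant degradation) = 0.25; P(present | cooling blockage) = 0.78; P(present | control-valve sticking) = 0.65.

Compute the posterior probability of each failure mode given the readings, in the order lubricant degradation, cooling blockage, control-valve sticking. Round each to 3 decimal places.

0.316, 0.037, 0.647

For each hypothesis, the unnormalized posterior weight is prior × product of the reading likelihoods:
  lubricant degradation: 0.236 × 0.85 × 0.88 × 0.25 = 0.044132
  cooling blockage: 0.232 × 0.08 × 0.36 × 0.78 = 0.0052116
  control-valve sticking: 0.532 × 0.30 × 0.87 × 0.65 = 0.090254
Normalizing constant Z = 0.044132 + 0.0052116 + 0.090254 = 0.1396.
P(lubricant degradation | evidence) = 0.044132 / 0.1396 ≈ 0.316
P(cooling blockage | evidence) = 0.0052116 / 0.1396 ≈ 0.037
P(control-valve sticking | evidence) = 0.090254 / 0.1396 ≈ 0.647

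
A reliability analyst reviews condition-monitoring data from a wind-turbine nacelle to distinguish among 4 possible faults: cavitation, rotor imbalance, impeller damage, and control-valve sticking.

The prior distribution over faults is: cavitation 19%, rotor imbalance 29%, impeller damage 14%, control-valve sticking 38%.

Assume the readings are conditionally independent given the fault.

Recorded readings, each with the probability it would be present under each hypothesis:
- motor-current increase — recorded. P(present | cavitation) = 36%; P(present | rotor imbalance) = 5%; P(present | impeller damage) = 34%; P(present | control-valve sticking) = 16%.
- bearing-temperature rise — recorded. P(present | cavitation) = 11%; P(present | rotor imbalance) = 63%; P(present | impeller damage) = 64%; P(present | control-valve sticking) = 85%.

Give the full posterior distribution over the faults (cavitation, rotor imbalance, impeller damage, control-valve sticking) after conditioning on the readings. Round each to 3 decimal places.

Multiply each prior by the joint likelihood of the reading pattern:
  cavitation: 0.19 × 0.36 × 0.11 = 0.007524
  rotor imbalance: 0.29 × 0.05 × 0.63 = 0.009135
  impeller damage: 0.14 × 0.34 × 0.64 = 0.030464
  control-valve sticking: 0.38 × 0.16 × 0.85 = 0.05168
The unnormalized weights sum to 0.098803.
P(cavitation | evidence) = 0.007524 / 0.098803 ≈ 0.076
P(rotor imbalance | evidence) = 0.009135 / 0.098803 ≈ 0.092
P(impeller damage | evidence) = 0.030464 / 0.098803 ≈ 0.308
P(control-valve sticking | evidence) = 0.05168 / 0.098803 ≈ 0.523

0.076, 0.092, 0.308, 0.523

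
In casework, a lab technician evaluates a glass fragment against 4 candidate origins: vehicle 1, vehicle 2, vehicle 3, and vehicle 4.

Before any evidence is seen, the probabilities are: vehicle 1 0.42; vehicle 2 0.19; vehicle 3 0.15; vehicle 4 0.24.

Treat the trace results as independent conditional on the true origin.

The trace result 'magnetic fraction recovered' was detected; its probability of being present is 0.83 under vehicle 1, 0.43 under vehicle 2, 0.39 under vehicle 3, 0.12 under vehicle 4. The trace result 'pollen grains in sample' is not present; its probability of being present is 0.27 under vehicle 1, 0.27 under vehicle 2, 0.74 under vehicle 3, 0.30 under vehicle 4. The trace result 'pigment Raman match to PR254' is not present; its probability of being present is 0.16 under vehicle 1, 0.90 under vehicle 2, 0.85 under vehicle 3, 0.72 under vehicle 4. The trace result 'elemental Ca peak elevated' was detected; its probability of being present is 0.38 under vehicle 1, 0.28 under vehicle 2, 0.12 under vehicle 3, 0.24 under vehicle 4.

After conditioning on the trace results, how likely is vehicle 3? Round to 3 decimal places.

0.003

By Bayes' rule with conditional independence, the unnormalized weight for each hypothesis is prior × ∏ likelihoods (using 1 − P(present | H) for each absent trace result):
  vehicle 1: 0.42 × 0.83 × (1 − 0.27) × (1 − 0.16) × 0.38 = 0.081229
  vehicle 2: 0.19 × 0.43 × (1 − 0.27) × (1 − 0.90) × 0.28 = 0.0016699
  vehicle 3: 0.15 × 0.39 × (1 − 0.74) × (1 − 0.85) × 0.12 = 0.00027378
  vehicle 4: 0.24 × 0.12 × (1 − 0.30) × (1 − 0.72) × 0.24 = 0.0013548
Marginal likelihood of the evidence = 0.084528.
P(vehicle 3 | evidence) = 0.00027378 / 0.084528 ≈ 0.003.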